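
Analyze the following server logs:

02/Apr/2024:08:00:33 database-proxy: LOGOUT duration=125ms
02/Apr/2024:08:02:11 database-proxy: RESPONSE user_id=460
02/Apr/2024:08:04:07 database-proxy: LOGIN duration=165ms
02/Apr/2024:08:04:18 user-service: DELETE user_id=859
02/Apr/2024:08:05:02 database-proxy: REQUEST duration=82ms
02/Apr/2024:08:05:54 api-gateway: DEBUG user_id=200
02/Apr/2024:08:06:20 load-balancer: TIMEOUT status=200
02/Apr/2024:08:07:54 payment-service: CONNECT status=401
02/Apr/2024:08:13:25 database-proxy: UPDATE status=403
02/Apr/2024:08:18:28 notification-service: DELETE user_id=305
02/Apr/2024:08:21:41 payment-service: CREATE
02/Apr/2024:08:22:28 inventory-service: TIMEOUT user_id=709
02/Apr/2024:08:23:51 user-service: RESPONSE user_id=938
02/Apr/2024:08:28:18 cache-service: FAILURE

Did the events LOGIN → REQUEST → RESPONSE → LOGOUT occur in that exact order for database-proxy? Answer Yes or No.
No

To verify sequence order:

1. Find all events in sequence LOGIN → REQUEST → RESPONSE → LOGOUT for database-proxy
2. Extract their timestamps
3. Check if timestamps are in ascending order
4. Result: No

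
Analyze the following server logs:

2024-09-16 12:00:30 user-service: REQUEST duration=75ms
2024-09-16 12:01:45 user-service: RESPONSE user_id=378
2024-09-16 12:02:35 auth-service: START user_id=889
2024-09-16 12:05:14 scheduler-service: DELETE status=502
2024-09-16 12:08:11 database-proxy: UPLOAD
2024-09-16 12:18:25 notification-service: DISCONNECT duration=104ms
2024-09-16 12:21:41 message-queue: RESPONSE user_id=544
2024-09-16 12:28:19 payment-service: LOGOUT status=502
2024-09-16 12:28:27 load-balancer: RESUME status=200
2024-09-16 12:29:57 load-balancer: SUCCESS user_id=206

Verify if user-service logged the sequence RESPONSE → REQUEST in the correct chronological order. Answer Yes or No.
No

To verify sequence order:

1. Find all events in sequence RESPONSE → REQUEST for user-service
2. Extract their timestamps
3. Check if timestamps are in ascending order
4. Result: No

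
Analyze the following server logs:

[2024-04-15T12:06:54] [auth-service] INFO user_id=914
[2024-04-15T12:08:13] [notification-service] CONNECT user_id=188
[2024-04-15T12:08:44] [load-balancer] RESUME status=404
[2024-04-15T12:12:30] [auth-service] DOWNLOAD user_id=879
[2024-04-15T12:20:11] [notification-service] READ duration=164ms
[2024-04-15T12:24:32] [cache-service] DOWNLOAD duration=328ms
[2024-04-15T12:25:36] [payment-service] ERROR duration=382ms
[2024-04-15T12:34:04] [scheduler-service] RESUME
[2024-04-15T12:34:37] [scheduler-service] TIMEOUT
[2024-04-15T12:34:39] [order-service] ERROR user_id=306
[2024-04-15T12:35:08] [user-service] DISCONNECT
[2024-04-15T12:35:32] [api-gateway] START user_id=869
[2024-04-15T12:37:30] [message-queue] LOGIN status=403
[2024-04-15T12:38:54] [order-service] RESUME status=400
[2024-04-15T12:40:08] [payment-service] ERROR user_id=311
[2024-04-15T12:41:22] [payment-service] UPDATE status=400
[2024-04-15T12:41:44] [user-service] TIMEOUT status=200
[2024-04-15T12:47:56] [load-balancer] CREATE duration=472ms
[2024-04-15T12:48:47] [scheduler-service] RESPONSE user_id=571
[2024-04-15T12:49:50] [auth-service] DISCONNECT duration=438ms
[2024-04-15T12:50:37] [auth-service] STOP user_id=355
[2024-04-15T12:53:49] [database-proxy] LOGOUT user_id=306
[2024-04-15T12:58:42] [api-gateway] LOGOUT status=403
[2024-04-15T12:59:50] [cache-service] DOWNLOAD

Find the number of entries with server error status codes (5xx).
0

To find matching entries:

1. Pattern to match: server error status codes (5xx)
2. Scan each log entry for the pattern
3. Count matches: 0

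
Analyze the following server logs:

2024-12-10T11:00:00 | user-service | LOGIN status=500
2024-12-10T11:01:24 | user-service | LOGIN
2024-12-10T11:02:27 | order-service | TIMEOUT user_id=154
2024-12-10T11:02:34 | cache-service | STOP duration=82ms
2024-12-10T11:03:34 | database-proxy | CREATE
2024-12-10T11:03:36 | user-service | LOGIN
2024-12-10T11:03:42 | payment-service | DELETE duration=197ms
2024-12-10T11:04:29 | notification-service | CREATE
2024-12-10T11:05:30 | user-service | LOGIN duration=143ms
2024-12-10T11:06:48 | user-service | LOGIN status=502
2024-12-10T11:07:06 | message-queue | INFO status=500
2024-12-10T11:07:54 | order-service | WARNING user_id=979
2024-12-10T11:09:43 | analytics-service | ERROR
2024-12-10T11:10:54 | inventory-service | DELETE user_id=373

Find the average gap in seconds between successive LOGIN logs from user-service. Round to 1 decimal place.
102.0

To calculate average interval:

1. Find all LOGIN events for user-service in order
2. Calculate time gaps between consecutive events
3. Compute mean of gaps: 408 / 4 = 102.0 seconds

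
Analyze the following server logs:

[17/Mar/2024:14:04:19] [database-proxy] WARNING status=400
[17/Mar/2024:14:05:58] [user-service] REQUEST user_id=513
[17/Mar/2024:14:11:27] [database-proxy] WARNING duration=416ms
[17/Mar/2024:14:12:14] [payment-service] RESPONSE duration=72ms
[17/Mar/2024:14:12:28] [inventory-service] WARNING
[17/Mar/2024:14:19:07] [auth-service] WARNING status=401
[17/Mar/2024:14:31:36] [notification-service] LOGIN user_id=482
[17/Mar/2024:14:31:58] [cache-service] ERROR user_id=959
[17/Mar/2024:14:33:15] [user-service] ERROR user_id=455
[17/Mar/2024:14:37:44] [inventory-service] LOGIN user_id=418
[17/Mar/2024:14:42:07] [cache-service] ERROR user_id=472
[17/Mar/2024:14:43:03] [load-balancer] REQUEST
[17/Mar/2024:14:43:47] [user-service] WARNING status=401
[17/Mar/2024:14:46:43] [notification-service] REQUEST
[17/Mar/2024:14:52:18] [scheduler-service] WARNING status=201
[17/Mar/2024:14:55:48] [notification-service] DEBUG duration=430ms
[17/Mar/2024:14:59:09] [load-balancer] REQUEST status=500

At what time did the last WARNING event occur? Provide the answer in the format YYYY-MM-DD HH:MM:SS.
2024-03-17 14:52:18

To find the last event:

1. Filter for all WARNING events
2. Sort by timestamp
3. Select the last one
4. Timestamp: 2024-03-17 14:52:18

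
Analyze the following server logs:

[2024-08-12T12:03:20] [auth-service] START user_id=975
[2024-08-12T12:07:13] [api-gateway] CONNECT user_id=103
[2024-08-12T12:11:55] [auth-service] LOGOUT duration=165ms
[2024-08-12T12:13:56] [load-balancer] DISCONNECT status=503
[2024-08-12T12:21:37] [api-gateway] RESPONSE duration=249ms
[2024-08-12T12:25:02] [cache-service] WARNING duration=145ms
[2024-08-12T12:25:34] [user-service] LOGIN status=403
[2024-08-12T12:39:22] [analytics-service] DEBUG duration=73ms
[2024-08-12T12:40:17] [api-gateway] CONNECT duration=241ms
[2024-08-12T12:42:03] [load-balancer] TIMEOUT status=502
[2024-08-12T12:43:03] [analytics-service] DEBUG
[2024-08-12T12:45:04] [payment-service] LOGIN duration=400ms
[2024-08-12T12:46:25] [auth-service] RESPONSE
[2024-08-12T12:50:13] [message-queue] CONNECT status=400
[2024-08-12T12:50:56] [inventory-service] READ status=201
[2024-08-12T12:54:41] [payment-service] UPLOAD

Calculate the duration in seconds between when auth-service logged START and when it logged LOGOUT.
515

To find the time between events:

1. Locate the first START event for auth-service: 2024-08-12T12:03:20
2. Locate the first LOGOUT event for auth-service: 2024-08-12T12:11:55
3. Calculate the difference: 2024-08-12T12:11:55 - 2024-08-12T12:03:20 = 515 seconds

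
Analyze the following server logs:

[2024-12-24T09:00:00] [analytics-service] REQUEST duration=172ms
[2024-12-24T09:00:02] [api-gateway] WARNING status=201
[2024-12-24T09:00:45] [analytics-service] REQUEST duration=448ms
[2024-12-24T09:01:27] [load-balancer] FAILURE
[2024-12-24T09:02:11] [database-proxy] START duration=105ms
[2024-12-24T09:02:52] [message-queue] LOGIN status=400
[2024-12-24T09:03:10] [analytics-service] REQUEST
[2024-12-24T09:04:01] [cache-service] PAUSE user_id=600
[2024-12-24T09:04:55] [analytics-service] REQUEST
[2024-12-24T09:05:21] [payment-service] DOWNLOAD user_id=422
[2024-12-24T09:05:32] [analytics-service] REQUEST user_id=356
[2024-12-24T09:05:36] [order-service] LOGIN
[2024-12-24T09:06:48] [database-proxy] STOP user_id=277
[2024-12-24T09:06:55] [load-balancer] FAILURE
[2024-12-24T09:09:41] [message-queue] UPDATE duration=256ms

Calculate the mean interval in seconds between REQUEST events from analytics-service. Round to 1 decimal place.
83.0

To calculate average interval:

1. Find all REQUEST events for analytics-service in order
2. Calculate time gaps between consecutive events
3. Compute mean of gaps: 332 / 4 = 83.0 seconds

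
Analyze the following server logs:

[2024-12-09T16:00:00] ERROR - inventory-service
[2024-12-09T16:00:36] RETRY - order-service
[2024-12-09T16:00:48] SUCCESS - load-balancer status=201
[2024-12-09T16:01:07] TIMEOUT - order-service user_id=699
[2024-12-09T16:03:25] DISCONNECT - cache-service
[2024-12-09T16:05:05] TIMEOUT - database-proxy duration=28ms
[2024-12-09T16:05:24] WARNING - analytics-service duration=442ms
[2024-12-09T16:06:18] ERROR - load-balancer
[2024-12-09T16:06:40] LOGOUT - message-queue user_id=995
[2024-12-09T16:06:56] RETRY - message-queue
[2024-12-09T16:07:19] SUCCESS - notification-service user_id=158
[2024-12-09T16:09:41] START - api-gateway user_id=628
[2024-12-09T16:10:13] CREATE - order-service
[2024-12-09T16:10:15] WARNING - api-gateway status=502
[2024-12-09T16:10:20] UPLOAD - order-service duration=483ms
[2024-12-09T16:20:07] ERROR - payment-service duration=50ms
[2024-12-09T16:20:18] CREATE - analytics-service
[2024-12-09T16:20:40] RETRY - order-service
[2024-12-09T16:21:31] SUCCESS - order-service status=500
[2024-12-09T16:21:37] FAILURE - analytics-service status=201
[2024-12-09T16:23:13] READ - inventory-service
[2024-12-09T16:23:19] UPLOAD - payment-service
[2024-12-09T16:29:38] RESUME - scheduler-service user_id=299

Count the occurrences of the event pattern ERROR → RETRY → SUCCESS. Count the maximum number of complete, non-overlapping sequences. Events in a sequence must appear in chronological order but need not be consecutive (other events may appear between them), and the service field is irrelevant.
3

To count sequences:

1. Look for pattern: ERROR → RETRY → SUCCESS
2. Greedily scan the log in chronological order, matching each sequence element in turn (ignoring service)
3. Each time the full pattern completes, increment the count and restart matching from the next event
4. Complete non-overlapping sequences found: 3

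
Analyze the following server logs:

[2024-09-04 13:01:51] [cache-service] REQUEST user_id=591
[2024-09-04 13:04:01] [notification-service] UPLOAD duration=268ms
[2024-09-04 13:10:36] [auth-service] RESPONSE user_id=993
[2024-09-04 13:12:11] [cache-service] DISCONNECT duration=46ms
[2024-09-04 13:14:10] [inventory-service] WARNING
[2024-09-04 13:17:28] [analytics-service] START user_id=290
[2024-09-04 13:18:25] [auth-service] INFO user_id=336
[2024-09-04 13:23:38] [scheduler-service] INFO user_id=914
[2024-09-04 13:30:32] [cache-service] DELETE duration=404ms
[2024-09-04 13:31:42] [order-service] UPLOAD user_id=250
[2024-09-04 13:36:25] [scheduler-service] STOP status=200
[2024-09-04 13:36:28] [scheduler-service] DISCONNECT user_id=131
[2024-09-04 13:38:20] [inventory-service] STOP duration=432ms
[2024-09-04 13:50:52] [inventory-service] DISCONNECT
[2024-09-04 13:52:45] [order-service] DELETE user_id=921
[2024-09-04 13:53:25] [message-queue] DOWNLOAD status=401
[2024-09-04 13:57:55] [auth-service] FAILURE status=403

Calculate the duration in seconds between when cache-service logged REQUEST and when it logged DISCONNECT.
620

To find the time between events:

1. Locate the first REQUEST event for cache-service: 2024-09-04 13:01:51
2. Locate the first DISCONNECT event for cache-service: 2024-09-04 13:12:11
3. Calculate the difference: 2024-09-04 13:12:11 - 2024-09-04 13:01:51 = 620 seconds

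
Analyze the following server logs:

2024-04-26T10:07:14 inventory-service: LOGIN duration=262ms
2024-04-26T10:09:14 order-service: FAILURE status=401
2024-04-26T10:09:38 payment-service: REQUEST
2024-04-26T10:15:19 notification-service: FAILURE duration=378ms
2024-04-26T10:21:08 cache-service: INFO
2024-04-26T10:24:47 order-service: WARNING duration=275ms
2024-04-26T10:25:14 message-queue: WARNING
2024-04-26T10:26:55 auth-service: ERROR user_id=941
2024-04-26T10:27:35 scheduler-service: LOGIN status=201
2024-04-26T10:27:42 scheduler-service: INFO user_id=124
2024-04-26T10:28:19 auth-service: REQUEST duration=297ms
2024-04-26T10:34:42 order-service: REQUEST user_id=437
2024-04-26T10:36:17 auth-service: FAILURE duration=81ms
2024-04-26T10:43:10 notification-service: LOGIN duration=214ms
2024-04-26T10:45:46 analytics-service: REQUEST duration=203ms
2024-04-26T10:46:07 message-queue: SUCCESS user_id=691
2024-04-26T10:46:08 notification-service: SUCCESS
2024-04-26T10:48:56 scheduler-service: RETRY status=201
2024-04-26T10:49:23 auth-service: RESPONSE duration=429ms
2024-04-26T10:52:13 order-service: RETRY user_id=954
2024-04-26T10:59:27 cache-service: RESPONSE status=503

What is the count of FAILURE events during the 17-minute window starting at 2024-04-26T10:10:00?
1

To count events in the time window:

1. Window boundaries: 2024-04-26T10:10:00 to 2024-04-26T10:27:00
2. Filter for FAILURE events within this window
3. Count matching events: 1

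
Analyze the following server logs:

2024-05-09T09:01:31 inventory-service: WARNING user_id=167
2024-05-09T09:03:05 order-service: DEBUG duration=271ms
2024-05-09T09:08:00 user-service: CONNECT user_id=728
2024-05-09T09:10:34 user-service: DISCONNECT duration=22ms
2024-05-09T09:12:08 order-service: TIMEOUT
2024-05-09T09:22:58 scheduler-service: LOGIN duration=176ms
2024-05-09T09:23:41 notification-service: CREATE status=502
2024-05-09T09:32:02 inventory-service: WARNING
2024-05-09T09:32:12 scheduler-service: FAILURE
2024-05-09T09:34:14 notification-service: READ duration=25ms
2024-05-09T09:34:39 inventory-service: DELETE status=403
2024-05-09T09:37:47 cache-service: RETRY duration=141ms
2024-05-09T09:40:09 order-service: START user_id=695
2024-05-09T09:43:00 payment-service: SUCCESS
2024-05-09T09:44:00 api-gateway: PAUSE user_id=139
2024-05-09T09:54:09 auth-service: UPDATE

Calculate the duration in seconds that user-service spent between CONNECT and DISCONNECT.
154

To calculate state duration:

1. Find CONNECT event for user-service: 2024-05-09T09:08:00
2. Find DISCONNECT event for user-service: 2024-05-09T09:10:34
3. Calculate duration: 2024-05-09T09:10:34 - 2024-05-09T09:08:00 = 154 seconds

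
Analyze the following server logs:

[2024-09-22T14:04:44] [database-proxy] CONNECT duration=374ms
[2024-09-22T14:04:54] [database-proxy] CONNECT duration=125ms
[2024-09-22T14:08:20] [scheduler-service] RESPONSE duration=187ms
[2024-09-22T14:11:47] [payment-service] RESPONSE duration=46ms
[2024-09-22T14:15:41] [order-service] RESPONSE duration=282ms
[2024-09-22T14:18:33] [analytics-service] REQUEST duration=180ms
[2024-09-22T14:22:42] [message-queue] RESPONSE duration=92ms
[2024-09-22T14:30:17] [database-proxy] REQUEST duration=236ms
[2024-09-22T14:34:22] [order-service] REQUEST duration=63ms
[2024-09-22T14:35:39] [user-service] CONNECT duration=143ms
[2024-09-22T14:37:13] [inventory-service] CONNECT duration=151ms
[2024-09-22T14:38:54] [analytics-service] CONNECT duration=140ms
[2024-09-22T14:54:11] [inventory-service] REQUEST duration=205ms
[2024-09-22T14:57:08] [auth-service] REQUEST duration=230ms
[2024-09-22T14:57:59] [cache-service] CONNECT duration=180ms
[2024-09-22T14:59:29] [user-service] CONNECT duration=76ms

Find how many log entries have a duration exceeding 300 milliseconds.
1

To count timeouts:

1. Threshold: 300ms
2. Extract duration from each log entry
3. Count entries where duration > 300
4. Timeout count: 1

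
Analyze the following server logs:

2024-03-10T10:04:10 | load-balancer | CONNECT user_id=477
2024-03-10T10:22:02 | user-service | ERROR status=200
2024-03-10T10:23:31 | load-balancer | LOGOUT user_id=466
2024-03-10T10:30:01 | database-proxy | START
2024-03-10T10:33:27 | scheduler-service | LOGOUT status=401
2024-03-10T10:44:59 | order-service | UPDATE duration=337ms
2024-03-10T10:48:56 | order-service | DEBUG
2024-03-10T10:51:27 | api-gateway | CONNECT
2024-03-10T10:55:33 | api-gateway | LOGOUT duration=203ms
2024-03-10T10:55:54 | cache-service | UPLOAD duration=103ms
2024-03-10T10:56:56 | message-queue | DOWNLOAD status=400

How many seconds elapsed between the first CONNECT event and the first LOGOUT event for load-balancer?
1161

To find the time between events:

1. Locate the first CONNECT event for load-balancer: 2024-03-10T10:04:10
2. Locate the first LOGOUT event for load-balancer: 2024-03-10T10:23:31
3. Calculate the difference: 2024-03-10T10:23:31 - 2024-03-10T10:04:10 = 1161 seconds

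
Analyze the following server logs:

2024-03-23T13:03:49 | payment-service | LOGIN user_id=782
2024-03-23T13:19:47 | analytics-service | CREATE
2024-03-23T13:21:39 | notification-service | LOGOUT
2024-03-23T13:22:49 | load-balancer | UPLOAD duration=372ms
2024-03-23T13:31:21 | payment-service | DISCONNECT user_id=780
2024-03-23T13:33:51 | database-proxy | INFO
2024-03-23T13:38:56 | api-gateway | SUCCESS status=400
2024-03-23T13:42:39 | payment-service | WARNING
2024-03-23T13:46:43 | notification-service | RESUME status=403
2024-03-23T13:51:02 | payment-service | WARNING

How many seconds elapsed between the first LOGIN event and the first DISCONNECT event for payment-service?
1652

To find the time between events:

1. Locate the first LOGIN event for payment-service: 2024-03-23T13:03:49
2. Locate the first DISCONNECT event for payment-service: 2024-03-23T13:31:21
3. Calculate the difference: 2024-03-23T13:31:21 - 2024-03-23T13:03:49 = 1652 seconds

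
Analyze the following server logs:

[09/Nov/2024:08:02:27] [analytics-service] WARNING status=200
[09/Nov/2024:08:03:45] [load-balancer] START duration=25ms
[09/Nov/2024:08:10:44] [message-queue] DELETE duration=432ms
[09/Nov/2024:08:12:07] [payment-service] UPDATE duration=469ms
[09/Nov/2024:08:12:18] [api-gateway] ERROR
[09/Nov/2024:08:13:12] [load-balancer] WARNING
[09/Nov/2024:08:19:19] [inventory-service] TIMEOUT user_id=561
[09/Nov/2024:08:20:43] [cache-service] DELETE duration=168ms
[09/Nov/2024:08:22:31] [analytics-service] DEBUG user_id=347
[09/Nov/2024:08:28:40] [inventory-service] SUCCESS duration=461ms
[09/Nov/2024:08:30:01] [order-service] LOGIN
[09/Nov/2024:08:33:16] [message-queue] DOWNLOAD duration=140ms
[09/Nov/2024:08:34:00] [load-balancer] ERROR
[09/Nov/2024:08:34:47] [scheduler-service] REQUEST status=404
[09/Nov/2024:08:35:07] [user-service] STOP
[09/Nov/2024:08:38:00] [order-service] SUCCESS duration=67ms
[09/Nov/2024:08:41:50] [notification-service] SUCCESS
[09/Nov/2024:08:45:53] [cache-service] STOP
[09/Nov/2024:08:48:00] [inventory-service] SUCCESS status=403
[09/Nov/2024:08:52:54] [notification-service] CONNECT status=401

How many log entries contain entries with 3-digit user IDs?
2

To find matching entries:

1. Pattern to match: entries with 3-digit user IDs
2. Scan each log entry for the pattern
3. Count matches: 2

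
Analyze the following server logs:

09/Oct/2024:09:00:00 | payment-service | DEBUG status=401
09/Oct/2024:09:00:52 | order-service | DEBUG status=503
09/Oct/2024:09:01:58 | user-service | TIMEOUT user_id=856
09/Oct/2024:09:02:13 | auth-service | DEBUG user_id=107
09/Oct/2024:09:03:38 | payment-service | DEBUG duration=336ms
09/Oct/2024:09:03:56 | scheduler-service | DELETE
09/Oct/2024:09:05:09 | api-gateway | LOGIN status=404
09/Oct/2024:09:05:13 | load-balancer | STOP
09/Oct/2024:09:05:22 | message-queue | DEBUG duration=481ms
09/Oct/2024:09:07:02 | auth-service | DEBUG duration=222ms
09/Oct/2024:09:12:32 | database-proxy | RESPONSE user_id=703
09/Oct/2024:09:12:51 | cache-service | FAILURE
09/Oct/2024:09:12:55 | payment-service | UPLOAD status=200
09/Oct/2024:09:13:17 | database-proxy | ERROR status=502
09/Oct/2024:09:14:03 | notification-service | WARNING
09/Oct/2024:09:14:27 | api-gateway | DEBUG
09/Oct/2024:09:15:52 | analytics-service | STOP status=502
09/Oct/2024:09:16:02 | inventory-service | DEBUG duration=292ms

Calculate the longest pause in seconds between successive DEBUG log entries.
445

To find the longest gap:

1. Extract all DEBUG events in chronological order
2. Calculate time differences between consecutive events
3. Find the maximum difference
4. Longest gap: 445 seconds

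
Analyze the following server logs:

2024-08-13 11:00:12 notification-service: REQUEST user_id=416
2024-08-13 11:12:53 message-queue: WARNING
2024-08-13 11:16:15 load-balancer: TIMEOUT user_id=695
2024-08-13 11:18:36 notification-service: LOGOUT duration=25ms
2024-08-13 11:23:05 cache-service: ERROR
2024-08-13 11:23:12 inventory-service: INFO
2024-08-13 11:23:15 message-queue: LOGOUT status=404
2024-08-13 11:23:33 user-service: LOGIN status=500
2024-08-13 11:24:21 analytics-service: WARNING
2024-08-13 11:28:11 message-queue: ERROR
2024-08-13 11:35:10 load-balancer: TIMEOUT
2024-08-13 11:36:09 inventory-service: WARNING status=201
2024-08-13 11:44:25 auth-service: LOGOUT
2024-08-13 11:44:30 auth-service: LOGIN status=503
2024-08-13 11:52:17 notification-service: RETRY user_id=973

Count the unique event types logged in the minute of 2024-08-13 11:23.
4

To count unique event types:

1. Filter events in the minute starting at 2024-08-13 11:23
2. Extract event types from matching entries
3. Count unique types: 4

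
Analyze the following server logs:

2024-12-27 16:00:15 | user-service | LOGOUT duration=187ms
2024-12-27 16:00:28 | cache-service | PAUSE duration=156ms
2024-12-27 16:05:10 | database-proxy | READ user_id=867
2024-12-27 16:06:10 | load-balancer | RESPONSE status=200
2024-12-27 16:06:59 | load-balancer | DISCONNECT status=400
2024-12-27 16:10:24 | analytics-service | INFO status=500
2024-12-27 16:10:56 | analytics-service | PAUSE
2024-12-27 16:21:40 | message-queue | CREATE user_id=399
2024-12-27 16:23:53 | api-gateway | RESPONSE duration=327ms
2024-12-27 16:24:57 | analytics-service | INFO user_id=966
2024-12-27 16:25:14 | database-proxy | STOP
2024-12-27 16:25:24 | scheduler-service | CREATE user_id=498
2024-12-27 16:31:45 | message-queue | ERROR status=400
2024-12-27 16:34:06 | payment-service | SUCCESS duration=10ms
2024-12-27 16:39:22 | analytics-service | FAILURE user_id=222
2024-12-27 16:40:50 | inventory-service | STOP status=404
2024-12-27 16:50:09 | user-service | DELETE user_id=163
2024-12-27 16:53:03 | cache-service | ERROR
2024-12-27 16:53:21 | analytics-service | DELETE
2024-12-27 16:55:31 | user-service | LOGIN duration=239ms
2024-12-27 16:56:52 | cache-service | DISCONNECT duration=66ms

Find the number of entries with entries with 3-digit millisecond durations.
4

To find matching entries:

1. Pattern to match: entries with 3-digit millisecond durations
2. Scan each log entry for the pattern
3. Count matches: 4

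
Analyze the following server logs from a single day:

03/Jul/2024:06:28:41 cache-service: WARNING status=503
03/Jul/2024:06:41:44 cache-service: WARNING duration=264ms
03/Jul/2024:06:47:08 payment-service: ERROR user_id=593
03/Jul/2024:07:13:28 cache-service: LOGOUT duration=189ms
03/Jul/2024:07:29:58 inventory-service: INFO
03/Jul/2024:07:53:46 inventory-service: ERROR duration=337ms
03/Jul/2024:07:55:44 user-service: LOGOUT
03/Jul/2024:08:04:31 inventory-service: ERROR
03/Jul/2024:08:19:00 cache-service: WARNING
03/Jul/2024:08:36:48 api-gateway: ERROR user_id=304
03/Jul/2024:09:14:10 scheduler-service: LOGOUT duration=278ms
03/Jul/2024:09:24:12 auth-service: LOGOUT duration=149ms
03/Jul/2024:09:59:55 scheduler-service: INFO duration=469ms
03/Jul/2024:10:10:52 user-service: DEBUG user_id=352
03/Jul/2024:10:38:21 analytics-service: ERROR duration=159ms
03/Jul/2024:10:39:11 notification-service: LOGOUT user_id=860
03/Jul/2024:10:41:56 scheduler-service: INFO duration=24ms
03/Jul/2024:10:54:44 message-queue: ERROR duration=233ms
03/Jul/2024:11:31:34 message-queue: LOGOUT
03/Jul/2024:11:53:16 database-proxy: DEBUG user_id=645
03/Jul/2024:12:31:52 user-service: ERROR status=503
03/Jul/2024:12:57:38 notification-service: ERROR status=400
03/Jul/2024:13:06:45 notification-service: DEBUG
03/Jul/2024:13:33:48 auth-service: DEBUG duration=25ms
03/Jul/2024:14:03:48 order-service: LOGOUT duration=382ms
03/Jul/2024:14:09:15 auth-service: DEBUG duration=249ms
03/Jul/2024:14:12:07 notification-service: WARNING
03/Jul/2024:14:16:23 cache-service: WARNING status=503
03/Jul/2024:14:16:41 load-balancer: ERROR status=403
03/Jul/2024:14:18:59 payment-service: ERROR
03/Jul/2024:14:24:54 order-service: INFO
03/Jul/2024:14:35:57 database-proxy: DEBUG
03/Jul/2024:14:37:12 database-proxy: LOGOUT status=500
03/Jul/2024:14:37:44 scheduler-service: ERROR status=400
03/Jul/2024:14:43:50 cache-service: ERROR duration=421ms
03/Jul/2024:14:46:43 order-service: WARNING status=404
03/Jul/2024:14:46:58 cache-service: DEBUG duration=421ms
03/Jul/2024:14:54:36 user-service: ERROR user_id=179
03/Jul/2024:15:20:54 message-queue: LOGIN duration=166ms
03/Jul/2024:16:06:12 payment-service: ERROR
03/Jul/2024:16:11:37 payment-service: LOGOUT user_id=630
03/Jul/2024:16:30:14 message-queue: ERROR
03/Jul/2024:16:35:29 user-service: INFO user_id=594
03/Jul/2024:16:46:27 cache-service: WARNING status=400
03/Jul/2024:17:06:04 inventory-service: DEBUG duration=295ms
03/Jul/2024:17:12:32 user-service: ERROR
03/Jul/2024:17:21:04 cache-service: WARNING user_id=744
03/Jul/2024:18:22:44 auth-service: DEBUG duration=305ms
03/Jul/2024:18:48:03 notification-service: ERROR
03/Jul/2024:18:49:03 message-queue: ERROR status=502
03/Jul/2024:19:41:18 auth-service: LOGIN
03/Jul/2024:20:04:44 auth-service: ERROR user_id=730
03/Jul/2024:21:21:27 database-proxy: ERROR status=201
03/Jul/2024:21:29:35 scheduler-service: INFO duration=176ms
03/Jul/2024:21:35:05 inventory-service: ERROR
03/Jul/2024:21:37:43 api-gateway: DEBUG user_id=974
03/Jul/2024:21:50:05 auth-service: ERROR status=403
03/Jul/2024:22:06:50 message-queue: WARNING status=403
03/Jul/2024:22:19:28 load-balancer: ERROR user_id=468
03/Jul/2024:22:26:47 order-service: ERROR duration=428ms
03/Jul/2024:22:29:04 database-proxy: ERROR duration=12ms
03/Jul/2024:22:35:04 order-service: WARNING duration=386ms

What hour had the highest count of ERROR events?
14

To find the peak hour:

1. Group all ERROR events by hour
2. Count events in each hour
3. Find hour with maximum count
4. Peak hour: 14 (with 5 events)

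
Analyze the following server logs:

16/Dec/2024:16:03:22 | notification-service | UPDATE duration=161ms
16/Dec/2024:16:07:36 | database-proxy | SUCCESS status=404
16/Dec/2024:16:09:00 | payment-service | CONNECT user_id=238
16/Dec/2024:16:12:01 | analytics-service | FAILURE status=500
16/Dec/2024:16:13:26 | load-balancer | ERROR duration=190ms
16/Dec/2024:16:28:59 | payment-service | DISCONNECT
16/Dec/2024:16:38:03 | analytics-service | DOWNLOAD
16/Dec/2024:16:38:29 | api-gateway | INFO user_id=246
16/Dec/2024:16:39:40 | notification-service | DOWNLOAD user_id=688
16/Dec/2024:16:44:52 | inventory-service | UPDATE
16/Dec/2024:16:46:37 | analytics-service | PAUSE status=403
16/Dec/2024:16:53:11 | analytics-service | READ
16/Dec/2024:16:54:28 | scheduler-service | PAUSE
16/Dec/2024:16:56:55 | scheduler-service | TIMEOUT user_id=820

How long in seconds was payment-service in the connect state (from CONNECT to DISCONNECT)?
1199

To calculate state duration:

1. Find CONNECT event for payment-service: 16/Dec/2024:16:09:00
2. Find DISCONNECT event for payment-service: 16/Dec/2024:16:28:59
3. Calculate duration: 16/Dec/2024:16:28:59 - 16/Dec/2024:16:09:00 = 1199 seconds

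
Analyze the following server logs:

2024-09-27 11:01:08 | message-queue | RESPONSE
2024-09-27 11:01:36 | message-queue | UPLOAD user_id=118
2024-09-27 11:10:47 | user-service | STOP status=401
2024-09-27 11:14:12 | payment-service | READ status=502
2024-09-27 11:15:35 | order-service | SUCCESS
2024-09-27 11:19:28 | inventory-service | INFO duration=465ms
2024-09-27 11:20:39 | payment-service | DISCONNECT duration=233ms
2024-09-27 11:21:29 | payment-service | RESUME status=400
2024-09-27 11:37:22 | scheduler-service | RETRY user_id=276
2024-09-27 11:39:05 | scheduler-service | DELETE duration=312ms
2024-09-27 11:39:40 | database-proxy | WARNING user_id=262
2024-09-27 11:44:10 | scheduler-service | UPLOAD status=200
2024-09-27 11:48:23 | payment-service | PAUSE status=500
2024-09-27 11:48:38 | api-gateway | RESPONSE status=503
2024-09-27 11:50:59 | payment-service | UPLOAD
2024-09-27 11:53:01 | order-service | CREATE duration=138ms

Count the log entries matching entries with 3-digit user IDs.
3

To find matching entries:

1. Pattern to match: entries with 3-digit user IDs
2. Scan each log entry for the pattern
3. Count matches: 3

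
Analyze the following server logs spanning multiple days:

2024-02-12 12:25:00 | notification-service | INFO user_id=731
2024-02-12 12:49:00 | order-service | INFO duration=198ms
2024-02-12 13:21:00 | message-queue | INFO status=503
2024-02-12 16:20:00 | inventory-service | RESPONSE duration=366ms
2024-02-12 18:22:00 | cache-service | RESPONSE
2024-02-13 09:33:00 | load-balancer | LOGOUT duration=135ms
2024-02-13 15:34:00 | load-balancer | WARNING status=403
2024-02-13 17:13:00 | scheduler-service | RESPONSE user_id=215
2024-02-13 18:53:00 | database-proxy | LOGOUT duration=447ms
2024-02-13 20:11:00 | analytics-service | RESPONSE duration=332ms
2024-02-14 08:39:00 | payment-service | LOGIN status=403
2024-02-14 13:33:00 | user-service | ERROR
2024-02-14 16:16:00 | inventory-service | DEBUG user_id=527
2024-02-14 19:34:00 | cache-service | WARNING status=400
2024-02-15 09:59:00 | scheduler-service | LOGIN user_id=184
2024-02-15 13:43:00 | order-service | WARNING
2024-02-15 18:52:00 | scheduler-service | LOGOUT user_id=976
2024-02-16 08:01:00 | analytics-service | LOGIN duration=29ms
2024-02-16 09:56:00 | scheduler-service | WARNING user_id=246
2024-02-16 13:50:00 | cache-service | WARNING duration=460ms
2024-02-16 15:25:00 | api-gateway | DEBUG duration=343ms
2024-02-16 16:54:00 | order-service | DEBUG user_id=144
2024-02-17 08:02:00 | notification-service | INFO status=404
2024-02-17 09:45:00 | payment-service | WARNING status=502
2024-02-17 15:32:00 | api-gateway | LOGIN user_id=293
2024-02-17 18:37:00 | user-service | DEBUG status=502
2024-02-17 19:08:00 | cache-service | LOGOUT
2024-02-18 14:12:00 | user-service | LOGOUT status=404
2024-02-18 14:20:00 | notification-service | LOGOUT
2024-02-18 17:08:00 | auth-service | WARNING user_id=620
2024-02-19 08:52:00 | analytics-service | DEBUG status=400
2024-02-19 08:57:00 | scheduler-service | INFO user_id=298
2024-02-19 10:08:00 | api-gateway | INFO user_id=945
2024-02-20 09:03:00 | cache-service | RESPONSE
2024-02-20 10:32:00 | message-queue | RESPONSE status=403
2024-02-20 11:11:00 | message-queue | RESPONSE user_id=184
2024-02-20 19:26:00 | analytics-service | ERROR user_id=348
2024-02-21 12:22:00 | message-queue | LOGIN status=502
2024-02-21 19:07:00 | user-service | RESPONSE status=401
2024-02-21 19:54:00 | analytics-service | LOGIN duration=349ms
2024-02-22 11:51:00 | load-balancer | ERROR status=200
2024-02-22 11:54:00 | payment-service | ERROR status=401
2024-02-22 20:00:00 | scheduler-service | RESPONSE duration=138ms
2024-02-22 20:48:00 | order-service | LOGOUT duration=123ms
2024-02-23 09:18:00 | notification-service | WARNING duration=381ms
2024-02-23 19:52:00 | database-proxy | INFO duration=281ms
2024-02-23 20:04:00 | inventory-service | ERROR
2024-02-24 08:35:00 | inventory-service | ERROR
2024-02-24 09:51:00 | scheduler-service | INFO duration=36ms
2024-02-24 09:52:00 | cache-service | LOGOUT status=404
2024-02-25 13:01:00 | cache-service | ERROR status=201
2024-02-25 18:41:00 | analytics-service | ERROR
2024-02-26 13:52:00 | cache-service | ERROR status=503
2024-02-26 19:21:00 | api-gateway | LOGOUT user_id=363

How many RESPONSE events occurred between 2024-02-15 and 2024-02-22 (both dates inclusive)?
5

To filter by date range:

1. Date range: 2024-02-15 through 2024-02-22, both dates inclusive
2. Filter for RESPONSE events whose date falls in this range
3. Count matching events: 5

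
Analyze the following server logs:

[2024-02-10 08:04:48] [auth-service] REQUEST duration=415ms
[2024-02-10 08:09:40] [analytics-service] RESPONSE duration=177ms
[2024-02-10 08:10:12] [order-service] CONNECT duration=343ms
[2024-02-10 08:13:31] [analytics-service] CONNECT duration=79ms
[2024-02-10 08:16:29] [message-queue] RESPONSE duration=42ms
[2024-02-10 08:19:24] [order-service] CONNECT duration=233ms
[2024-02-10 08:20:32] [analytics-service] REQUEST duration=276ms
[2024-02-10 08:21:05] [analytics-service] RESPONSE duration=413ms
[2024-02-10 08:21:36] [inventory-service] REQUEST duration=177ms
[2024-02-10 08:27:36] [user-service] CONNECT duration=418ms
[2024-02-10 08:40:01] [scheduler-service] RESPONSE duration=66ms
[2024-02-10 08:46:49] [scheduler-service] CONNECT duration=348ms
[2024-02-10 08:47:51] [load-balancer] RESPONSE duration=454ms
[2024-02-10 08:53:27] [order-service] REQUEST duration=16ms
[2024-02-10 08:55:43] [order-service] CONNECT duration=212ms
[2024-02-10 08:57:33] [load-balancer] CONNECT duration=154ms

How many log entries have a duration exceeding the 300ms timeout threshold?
6

To count timeouts:

1. Threshold: 300ms
2. Extract duration from each log entry
3. Count entries where duration > 300
4. Timeout count: 6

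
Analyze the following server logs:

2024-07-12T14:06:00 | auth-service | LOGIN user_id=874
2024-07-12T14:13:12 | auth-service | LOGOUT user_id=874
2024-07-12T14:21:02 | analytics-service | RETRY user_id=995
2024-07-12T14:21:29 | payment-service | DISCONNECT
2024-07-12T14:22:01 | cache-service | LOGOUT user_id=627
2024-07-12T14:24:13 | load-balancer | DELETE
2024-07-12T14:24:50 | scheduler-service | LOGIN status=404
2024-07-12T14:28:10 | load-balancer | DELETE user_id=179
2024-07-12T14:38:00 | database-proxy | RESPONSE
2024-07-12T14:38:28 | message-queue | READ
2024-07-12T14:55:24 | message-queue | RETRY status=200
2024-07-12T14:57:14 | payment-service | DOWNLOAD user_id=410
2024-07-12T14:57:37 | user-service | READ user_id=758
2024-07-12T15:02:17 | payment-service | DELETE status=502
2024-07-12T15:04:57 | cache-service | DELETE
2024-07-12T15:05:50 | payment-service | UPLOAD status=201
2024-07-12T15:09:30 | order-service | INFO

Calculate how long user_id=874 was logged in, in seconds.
432

To calculate session duration:

1. Find LOGIN event for user_id=874: 2024-07-12T14:06:00
2. Find LOGOUT event for user_id=874: 2024-07-12T14:13:12
3. Session duration: 2024-07-12T14:13:12 - 2024-07-12T14:06:00 = 432 seconds (7 minutes)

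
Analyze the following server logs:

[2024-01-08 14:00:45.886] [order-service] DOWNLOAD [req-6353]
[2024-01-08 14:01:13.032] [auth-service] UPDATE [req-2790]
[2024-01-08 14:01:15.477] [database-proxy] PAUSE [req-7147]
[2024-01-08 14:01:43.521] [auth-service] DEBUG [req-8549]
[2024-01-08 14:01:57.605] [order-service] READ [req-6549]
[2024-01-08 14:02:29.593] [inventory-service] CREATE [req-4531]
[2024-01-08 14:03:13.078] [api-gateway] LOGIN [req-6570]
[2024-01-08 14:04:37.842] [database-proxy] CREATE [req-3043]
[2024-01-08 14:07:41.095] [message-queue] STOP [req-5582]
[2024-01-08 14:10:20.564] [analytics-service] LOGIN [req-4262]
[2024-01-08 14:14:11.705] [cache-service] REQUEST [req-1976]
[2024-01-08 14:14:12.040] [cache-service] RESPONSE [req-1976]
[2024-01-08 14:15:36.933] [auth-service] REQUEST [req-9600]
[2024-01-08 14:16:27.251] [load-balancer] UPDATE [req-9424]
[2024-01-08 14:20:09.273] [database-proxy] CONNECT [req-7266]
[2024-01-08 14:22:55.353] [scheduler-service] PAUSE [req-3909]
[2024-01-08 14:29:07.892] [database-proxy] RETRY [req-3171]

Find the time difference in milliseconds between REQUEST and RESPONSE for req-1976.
335

To calculate latency:

1. Find REQUEST with id req-1976: 2024-01-08 14:14:11.705
2. Find RESPONSE with id req-1976: 2024-01-08 14:14:12.040
3. Latency: 2024-01-08 14:14:12.040 - 2024-01-08 14:14:11.705 = 335ms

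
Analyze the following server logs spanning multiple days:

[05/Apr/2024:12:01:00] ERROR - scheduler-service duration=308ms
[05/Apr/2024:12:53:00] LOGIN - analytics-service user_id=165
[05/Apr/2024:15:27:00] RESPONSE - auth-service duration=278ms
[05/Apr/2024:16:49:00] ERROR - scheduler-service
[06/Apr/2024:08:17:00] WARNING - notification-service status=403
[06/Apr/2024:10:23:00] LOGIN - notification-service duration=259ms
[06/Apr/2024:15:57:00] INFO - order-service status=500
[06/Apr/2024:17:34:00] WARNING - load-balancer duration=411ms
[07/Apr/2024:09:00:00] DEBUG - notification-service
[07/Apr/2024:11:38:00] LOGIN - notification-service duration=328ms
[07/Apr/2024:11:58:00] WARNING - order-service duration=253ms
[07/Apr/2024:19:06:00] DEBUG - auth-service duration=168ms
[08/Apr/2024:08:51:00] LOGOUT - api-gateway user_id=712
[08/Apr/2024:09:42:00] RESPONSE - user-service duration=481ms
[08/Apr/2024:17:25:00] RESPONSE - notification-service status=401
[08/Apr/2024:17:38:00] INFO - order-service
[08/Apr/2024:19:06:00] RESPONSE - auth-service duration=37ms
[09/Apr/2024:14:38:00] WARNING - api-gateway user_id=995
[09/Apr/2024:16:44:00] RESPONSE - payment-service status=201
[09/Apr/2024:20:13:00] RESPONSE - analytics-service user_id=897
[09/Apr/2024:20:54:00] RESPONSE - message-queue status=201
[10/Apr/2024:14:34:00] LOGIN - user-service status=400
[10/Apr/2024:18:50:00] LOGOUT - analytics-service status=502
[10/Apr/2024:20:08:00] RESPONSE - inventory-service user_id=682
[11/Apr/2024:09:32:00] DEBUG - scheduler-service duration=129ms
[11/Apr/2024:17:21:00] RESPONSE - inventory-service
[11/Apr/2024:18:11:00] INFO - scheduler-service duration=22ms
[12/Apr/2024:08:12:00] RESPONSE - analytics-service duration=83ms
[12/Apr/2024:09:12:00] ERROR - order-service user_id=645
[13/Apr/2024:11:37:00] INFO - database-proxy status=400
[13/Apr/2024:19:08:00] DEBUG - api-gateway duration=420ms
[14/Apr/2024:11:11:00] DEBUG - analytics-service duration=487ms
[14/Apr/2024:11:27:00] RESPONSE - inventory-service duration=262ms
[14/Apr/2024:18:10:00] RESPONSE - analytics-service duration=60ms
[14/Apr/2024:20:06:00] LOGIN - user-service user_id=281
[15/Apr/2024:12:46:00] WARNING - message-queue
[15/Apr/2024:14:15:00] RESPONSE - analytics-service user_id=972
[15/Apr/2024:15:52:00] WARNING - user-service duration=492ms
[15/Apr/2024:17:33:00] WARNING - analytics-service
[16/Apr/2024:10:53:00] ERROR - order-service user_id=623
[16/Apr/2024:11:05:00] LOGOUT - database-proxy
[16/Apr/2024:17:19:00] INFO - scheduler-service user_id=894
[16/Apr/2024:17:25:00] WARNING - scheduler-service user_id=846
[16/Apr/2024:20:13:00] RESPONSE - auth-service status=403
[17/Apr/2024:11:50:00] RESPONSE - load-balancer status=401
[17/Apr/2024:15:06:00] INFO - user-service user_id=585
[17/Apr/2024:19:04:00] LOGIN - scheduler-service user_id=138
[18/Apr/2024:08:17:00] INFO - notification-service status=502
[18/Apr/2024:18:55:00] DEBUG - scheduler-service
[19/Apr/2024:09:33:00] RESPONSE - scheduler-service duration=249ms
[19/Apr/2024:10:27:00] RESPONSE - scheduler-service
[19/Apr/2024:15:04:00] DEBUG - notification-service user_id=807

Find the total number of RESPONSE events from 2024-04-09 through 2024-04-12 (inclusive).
6

To filter by date range:

1. Date range: 2024-04-09 through 2024-04-12, both dates inclusive
2. Filter for RESPONSE events whose date falls in this range
3. Count matching events: 6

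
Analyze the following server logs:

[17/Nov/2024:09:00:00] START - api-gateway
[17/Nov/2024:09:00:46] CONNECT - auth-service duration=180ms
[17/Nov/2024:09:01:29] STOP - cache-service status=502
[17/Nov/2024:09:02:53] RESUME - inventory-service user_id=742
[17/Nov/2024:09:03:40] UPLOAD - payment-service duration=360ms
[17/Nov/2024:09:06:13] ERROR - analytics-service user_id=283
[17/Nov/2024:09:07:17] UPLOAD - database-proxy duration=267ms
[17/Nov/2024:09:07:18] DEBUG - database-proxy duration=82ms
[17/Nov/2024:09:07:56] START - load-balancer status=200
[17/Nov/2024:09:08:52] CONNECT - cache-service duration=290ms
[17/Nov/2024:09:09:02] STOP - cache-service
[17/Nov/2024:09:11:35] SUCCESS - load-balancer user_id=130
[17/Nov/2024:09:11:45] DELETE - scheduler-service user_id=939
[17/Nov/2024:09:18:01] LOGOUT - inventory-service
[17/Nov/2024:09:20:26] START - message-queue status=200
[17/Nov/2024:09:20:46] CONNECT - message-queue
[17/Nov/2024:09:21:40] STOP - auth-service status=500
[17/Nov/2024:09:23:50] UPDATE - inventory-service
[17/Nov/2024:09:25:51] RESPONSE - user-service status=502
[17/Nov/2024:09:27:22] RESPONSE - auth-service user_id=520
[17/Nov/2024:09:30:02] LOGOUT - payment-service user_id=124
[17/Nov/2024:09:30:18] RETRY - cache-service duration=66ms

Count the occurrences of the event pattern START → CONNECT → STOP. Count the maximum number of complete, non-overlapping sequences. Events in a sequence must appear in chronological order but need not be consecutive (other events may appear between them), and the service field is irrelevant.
3

To count sequences:

1. Look for pattern: START → CONNECT → STOP
2. Greedily scan the log in chronological order, matching each sequence element in turn (ignoring service)
3. Each time the full pattern completes, increment the count and restart matching from the next event
4. Complete non-overlapping sequences found: 3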